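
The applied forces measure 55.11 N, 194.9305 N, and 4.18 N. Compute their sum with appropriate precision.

254.22 N

55.11 N + 194.9305 N + 4.18 N = 254.2205 N.
Addition/subtraction keeps the fewest decimal places: 55.11 → 2 decimal places, 194.9305 → 4 decimal places, 4.18 → 2 decimal places; limit is 2.
Rounded to 2 decimal places: 254.22 N.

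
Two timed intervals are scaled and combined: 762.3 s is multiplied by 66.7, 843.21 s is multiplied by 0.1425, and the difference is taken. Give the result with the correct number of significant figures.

762.3 × 66.7 = 50845.41 → 5.08 × 10^4 s (3 s.f., last digit at the 10^2 place).
843.21 × 0.1425 = 120.157425 → 120.2 s (4 s.f., last digit at the 10^-1 place).
Difference: 50725.252575 s; keep the coarser place, 10^2.
Result: 5.07 × 10^4 s.

5.07 × 10^4 s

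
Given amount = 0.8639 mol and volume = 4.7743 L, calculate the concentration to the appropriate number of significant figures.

concentration = 0.8639 mol ÷ 4.7743 L = 0.180947992376… mol/L.
0.8639 has 4 significant figures; 4.7743 has 5.
Division/multiplication keeps the fewest: 4 significant figures.
Rounded: 0.1809 mol/L.

0.1809 mol/L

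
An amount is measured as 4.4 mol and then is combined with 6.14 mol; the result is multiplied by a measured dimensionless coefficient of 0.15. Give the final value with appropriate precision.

1.6 mol

4.4 mol + 6.14 mol = 10.54 mol; the sum is limited to 1 decimal place (3 s.f.).
Carrying full precision, 10.54 × 0.15 = 1.581 mol; 0.15 has 2 s.f., so the result keeps min(3, 2) = 2 s.f.
Rounded to 2 significant figures: 1.6 mol.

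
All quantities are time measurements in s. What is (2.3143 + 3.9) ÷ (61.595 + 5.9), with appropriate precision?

0.092

2.3143 + 3.9 = 6.2143, limited to 1 d.p. → 2 s.f.; 61.595 + 5.9 = 67.495, limited to 1 d.p. → 3 s.f.
Carrying full precision, 6.2143 ÷ 67.495 = 0.0920705237425…; keep min(2, 3) = 2 s.f.
Rounded to 2 significant figures: 0.092.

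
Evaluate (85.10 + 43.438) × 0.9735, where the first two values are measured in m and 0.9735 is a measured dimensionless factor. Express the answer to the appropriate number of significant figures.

125.1 m

85.10 m + 43.438 m = 128.538 m; the sum is limited to 2 decimal places (5 s.f.).
Carrying full precision, 128.538 × 0.9735 = 125.131743 m; 0.9735 has 4 s.f., so the result keeps min(5, 4) = 4 s.f.
Rounded to 4 significant figures: 125.1 m.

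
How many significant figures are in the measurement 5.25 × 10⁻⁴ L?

3

5.25 × 10⁻⁴: in scientific notation every digit of the coefficient is significant.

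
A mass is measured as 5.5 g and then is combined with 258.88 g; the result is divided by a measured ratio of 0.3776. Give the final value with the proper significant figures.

700.2 g

5.5 g + 258.88 g = 264.38 g; the sum is limited to 1 decimal place (4 s.f.).
Carrying full precision, 264.38 ÷ 0.3776 = 700.158898305… g; 0.3776 has 4 s.f., so the result keeps min(4, 4) = 4 s.f.
Rounded to 4 significant figures: 700.2 g.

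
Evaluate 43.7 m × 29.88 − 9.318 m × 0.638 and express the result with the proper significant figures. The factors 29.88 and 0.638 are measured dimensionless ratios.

1.30 × 10^3 m

43.7 × 29.88 = 1305.756 → 1.31 × 10^3 m (3 s.f., last digit at the 10^1 place).
9.318 × 0.638 = 5.944884 → 5.94 m (3 s.f., last digit at the 10^-2 place).
Difference: 1299.811116 m; keep the coarser place, 10^1.
Result: 1.30 × 10^3 m.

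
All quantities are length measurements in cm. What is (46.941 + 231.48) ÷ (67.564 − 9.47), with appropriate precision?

4.793

46.941 + 231.48 = 278.421, limited to 2 d.p. → 5 s.f.; 67.564 − 9.47 = 58.094, limited to 2 d.p. → 4 s.f.
Carrying full precision, 278.421 ÷ 58.094 = 4.79259476022…; keep min(5, 4) = 4 s.f.
Rounded to 4 significant figures: 4.793.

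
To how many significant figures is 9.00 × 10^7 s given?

9.00 × 10^7: in scientific notation every digit of the coefficient is significant.

3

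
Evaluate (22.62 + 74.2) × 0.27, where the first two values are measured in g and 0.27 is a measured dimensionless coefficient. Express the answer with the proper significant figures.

22.62 g + 74.2 g = 96.82 g; the sum is limited to 1 decimal place (3 s.f.).
Carrying full precision, 96.82 × 0.27 = 26.1414 g; 0.27 has 2 s.f., so the result keeps min(3, 2) = 2 s.f.
Rounded to 2 significant figures: 26 g.

26 g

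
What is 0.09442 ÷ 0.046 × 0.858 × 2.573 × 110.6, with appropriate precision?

5.0 × 10²

0.09442 ÷ 0.046 × 0.858 × 2.573 × 110.6 = 501.173807221…
Multiplication/division keeps the fewest significant figures: 0.09442 → 4 s.f., 0.046 → 2 s.f., 0.858 → 3 s.f., 2.573 → 4 s.f., 110.6 → 4 s.f.; limit is 2.
Rounded to 2 significant figures: 5.0 × 10².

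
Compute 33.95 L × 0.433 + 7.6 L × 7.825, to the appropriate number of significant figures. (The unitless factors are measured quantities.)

33.95 × 0.433 = 14.70035 → 14.7 L (3 s.f., last digit at the 10^-1 place).
7.6 × 7.825 = 59.47 → 59 L (2 s.f., last digit at the 10^0 place).
Sum: 74.17035 L; keep the coarser place, 10^0.
Result: 74 L.

74 L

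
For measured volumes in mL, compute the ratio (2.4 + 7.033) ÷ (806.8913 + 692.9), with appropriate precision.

2.4 + 7.033 = 9.433, limited to 1 d.p. → 2 s.f.; 806.8913 + 692.9 = 1499.7913, limited to 1 d.p. → 5 s.f.
Carrying full precision, 9.433 ÷ 1499.7913 = 0.00628954175158…; keep min(2, 5) = 2 s.f.
Rounded to 2 significant figures: 0.0063.

0.0063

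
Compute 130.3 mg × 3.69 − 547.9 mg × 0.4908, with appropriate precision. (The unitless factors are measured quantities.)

130.3 × 3.69 = 480.807 → 481 mg (3 s.f., last digit at the 10^0 place).
547.9 × 0.4908 = 268.90932 → 2.689 × 10² mg (4 s.f., last digit at the 10^-1 place).
Difference: 211.89768 mg; keep the coarser place, 10^0.
Result: 212 mg.

212 mg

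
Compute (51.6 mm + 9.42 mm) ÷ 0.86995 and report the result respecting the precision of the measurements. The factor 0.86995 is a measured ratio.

70.1 mm

51.6 mm + 9.42 mm = 61.02 mm; the sum is limited to 1 decimal place (3 s.f.).
Carrying full precision, 61.02 ÷ 0.86995 = 70.1419621817… mm; 0.86995 has 5 s.f., so the result keeps min(3, 5) = 3 s.f.
Rounded to 3 significant figures: 70.1 mm.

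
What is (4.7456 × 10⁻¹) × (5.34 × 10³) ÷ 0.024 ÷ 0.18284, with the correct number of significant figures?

5.8 × 10⁵

(4.7456 × 10⁻¹) × (5.34 × 10³) ÷ 0.024 ÷ 0.18284 = 577497.265369…
Multiplication/division keeps the fewest significant figures: 4.7456 × 10⁻¹ → 5 s.f., 5.34 × 10³ → 3 s.f., 0.024 → 2 s.f., 0.18284 → 5 s.f.; limit is 2.
Rounded to 2 significant figures: 5.8 × 10⁵.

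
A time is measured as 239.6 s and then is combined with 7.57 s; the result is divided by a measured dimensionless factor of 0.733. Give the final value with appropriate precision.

337 s

239.6 s + 7.57 s = 247.17 s; the sum is limited to 1 decimal place (4 s.f.).
Carrying full precision, 247.17 ÷ 0.733 = 337.203274216… s; 0.733 has 3 s.f., so the result keeps min(4, 3) = 3 s.f.
Rounded to 3 significant figures: 337 s.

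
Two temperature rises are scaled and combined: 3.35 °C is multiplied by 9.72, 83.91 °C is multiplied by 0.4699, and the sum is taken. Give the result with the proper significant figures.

72.0 °C

3.35 × 9.72 = 32.562 → 32.6 °C (3 s.f., last digit at the 10^-1 place).
83.91 × 0.4699 = 39.429309 → 39.43 °C (4 s.f., last digit at the 10^-2 place).
Sum: 71.991309 °C; keep the coarser place, 10^-1.
Result: 72.0 °C.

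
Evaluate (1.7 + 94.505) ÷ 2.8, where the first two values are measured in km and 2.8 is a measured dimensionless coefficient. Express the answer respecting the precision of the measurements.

34 km

1.7 km + 94.505 km = 96.205 km; the sum is limited to 1 decimal place (3 s.f.).
Carrying full precision, 96.205 ÷ 2.8 = 34.3589285714… km; 2.8 has 2 s.f., so the result keeps min(3, 2) = 2 s.f.
Rounded to 2 significant figures: 34 km.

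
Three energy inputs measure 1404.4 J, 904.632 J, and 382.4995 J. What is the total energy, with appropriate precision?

1404.4 J + 904.632 J + 382.4995 J = 2691.5315 J.
Addition/subtraction keeps the fewest decimal places: 1404.4 → 1 decimal place, 904.632 → 3 decimal places, 382.4995 → 4 decimal places; limit is 1.
Rounded to 1 decimal place: 2691.5 J.

2691.5 J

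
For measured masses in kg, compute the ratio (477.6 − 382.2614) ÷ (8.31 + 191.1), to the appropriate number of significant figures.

477.6 − 382.2614 = 95.3386, limited to 1 d.p. → 3 s.f.; 8.31 + 191.1 = 199.41, limited to 1 d.p. → 4 s.f.
Carrying full precision, 95.3386 ÷ 199.41 = 0.478103405045…; keep min(3, 4) = 3 s.f.
Rounded to 3 significant figures: 0.478.

0.478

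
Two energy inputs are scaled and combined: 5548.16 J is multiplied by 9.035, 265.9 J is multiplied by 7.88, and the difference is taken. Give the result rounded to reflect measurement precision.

4.803 × 10⁴ J

5548.16 × 9.035 = 50127.6256 → 5.013 × 10⁴ J (4 s.f., last digit at the 10^1 place).
265.9 × 7.88 = 2095.292 → 2.10 × 10³ J (3 s.f., last digit at the 10^1 place).
Difference: 48032.3336 J; keep the coarser place, 10^1.
Result: 4.803 × 10⁴ J.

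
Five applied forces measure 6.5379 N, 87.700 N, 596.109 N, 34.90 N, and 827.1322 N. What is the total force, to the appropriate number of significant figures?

6.5379 N + 87.700 N + 596.109 N + 34.90 N + 827.1322 N = 1552.3791 N.
Addition/subtraction keeps the fewest decimal places: 6.5379 → 4 decimal places, 87.700 → 3 decimal places, 596.109 → 3 decimal places, 34.90 → 2 decimal places, 827.1322 → 4 decimal places; limit is 2.
Rounded to 2 decimal places: 1552.38 N.

1552.38 N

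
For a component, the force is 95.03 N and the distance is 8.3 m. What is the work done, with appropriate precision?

7.9 × 10² J

work done = 95.03 N × 8.3 m = 788.749 J.
95.03 has 4 significant figures; 8.3 has 2.
Division/multiplication keeps the fewest: 2 significant figures.
Rounded: 7.9 × 10² J.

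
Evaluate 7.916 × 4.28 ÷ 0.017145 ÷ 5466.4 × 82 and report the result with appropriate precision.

30.

7.916 × 4.28 ÷ 0.017145 ÷ 5466.4 × 82 = 29.6431607935…
Multiplication/division keeps the fewest significant figures: 7.916 → 4 s.f., 4.28 → 3 s.f., 0.017145 → 5 s.f., 5466.4 → 5 s.f., 82 → 2 s.f.; limit is 2.
Rounded to 2 significant figures: 30.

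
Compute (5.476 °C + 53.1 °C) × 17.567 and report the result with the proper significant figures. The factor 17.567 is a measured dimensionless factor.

5.476 °C + 53.1 °C = 58.576 °C; the sum is limited to 1 decimal place (3 s.f.).
Carrying full precision, 58.576 × 17.567 = 1029.004592 °C; 17.567 has 5 s.f., so the result keeps min(3, 5) = 3 s.f.
Rounded to 3 significant figures: 1.03 × 10³ °C.

1.03 × 10³ °C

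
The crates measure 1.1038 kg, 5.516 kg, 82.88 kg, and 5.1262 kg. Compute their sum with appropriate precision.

94.63 kg

1.1038 kg + 5.516 kg + 82.88 kg + 5.1262 kg = 94.6260 kg.
Addition/subtraction keeps the fewest decimal places: 1.1038 → 4 decimal places, 5.516 → 3 decimal places, 82.88 → 2 decimal places, 5.1262 → 4 decimal places; limit is 2.
Rounded to 2 decimal places: 94.63 kg.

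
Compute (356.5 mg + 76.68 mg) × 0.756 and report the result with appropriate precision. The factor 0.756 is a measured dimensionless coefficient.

327 mg

356.5 mg + 76.68 mg = 433.18 mg; the sum is limited to 1 decimal place (4 s.f.).
Carrying full precision, 433.18 × 0.756 = 327.48408 mg; 0.756 has 3 s.f., so the result keeps min(4, 3) = 3 s.f.
Rounded to 3 significant figures: 327 mg.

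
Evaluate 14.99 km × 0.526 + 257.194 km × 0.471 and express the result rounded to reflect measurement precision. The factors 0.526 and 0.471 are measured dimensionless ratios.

129 km

14.99 × 0.526 = 7.88474 → 7.88 km (3 s.f., last digit at the 10^-2 place).
257.194 × 0.471 = 121.138374 → 121 km (3 s.f., last digit at the 10^0 place).
Sum: 129.023114 km; keep the coarser place, 10^0.
Result: 129 km.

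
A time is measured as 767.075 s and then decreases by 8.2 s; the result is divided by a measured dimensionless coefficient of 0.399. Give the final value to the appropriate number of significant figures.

1.90 × 10^3 s

767.075 s − 8.2 s = 758.875 s; the difference is limited to 1 decimal place (4 s.f.).
Carrying full precision, 758.875 ÷ 0.399 = 1901.94235589… s; 0.399 has 3 s.f., so the result keeps min(4, 3) = 3 s.f.
Rounded to 3 significant figures: 1.90 × 10^3 s.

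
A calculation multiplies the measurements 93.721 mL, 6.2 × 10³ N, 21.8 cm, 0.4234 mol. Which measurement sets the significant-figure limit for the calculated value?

6.2 × 10³ N

93.721 mL → 5 s.f.; 6.2 × 10³ N → 2 s.f.; 21.8 cm → 3 s.f.; 0.4234 mol → 4 s.f.
The fewest is 2 significant figures, from 6.2 × 10³ N.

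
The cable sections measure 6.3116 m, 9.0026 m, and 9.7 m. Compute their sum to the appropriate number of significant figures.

6.3116 m + 9.0026 m + 9.7 m = 25.0142 m.
Addition/subtraction keeps the fewest decimal places: 6.3116 → 4 decimal places, 9.0026 → 4 decimal places, 9.7 → 1 decimal place; limit is 1.
Rounded to 1 decimal place: 25.0 m.

25.0 m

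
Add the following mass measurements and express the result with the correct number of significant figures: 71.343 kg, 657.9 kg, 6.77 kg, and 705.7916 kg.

1441.8 kg

71.343 kg + 657.9 kg + 6.77 kg + 705.7916 kg = 1441.8046 kg.
Addition/subtraction keeps the fewest decimal places: 71.343 → 3 decimal places, 657.9 → 1 decimal place, 6.77 → 2 decimal places, 705.7916 → 4 decimal places; limit is 1.
Rounded to 1 decimal place: 1441.8 kg.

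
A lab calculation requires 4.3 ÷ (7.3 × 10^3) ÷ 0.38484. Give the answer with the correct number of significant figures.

0.0015

4.3 ÷ (7.3 × 10^3) ÷ 0.38484 = 0.00153061297134…
Multiplication/division keeps the fewest significant figures: 4.3 → 2 s.f., 7.3 × 10^3 → 2 s.f., 0.38484 → 5 s.f.; limit is 2.
Rounded to 2 significant figures: 0.0015.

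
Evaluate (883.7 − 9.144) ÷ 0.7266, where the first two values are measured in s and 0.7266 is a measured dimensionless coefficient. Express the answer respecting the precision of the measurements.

1.204 × 10³ s

883.7 s − 9.144 s = 874.556 s; the difference is limited to 1 decimal place (4 s.f.).
Carrying full precision, 874.556 ÷ 0.7266 = 1203.62785577… s; 0.7266 has 4 s.f., so the result keeps min(4, 4) = 4 s.f.
Rounded to 4 significant figures: 1.204 × 10³ s.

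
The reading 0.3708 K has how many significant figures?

4

0.3708: leading zeros are not significant; zeros between nonzero digits are significant.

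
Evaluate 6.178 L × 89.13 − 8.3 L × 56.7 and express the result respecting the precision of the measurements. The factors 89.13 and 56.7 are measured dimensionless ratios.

6.178 × 89.13 = 550.64514 → 550.6 L (4 s.f., last digit at the 10^-1 place).
8.3 × 56.7 = 470.61 → 4.7 × 10^2 L (2 s.f., last digit at the 10^1 place).
Difference: 80.03514 L; keep the coarser place, 10^1.
Result: 8 × 10^1 L.

8 × 10^1 L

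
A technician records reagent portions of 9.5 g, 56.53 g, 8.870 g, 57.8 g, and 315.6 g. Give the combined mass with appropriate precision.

448.3 g

9.5 g + 56.53 g + 8.870 g + 57.8 g + 315.6 g = 448.300 g.
Addition/subtraction keeps the fewest decimal places: 9.5 → 1 decimal place, 56.53 → 2 decimal places, 8.870 → 3 decimal places, 57.8 → 1 decimal place, 315.6 → 1 decimal place; limit is 1.
Rounded to 1 decimal place: 448.3 g.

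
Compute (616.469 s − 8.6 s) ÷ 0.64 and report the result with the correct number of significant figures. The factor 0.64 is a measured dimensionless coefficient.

9.5 × 10^2 s

616.469 s − 8.6 s = 607.869 s; the difference is limited to 1 decimal place (4 s.f.).
Carrying full precision, 607.869 ÷ 0.64 = 949.7953125 s; 0.64 has 2 s.f., so the result keeps min(4, 2) = 2 s.f.
Rounded to 2 significant figures: 9.5 × 10^2 s.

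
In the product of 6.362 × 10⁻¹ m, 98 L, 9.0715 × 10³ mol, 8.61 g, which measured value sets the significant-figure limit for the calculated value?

6.362 × 10⁻¹ m → 4 s.f.; 98 L → 2 s.f.; 9.0715 × 10³ mol → 5 s.f.; 8.61 g → 3 s.f.
The fewest is 2 significant figures, from 98 L.

98 L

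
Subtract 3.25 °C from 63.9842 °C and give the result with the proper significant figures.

63.9842 °C − 3.25 °C = 60.7342 °C.
Addition/subtraction keeps the fewest decimal places: 63.9842 → 4 decimal places, 3.25 → 2 decimal places; limit is 2.
Rounded to 2 decimal places: 60.73 °C.

60.73 °C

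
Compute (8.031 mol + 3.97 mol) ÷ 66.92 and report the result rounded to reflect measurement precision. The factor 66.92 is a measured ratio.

0.1793 mol

8.031 mol + 3.97 mol = 12.001 mol; the sum is limited to 2 decimal places (4 s.f.).
Carrying full precision, 12.001 ÷ 66.92 = 0.179333532576… mol; 66.92 has 4 s.f., so the result keeps min(4, 4) = 4 s.f.
Rounded to 4 significant figures: 0.1793 mol.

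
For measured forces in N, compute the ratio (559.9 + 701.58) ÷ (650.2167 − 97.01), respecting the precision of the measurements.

559.9 + 701.58 = 1261.48, limited to 1 d.p. → 5 s.f.; 650.2167 − 97.01 = 553.2067, limited to 2 d.p. → 5 s.f.
Carrying full precision, 1261.48 ÷ 553.2067 = 2.28030499269…; keep min(5, 5) = 5 s.f.
Rounded to 5 significant figures: 2.2803.

2.2803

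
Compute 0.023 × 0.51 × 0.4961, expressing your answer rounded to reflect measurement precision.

0.0058

0.023 × 0.51 × 0.4961 = 0.005819253
Multiplication/division keeps the fewest significant figures: 0.023 → 2 s.f., 0.51 → 2 s.f., 0.4961 → 4 s.f.; limit is 2.
Rounded to 2 significant figures: 0.0058.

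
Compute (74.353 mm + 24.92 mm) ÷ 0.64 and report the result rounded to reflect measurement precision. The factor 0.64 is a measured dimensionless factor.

1.6 × 10^2 mm

74.353 mm + 24.92 mm = 99.273 mm; the sum is limited to 2 decimal places (4 s.f.).
Carrying full precision, 99.273 ÷ 0.64 = 155.1140625 mm; 0.64 has 2 s.f., so the result keeps min(4, 2) = 2 s.f.
Rounded to 2 significant figures: 1.6 × 10^2 mm.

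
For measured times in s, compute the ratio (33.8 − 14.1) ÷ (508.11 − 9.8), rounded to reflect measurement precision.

0.0395

33.8 − 14.1 = 19.7, limited to 1 d.p. → 3 s.f.; 508.11 − 9.8 = 498.31, limited to 1 d.p. → 4 s.f.
Carrying full precision, 19.7 ÷ 498.31 = 0.0395336236479…; keep min(3, 4) = 3 s.f.
Rounded to 3 significant figures: 0.0395.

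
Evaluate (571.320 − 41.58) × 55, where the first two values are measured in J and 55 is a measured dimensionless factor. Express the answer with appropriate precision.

571.320 J − 41.58 J = 529.740 J; the difference is limited to 2 decimal places (5 s.f.).
Carrying full precision, 529.740 × 55 = 29135.7 J; 55 has 2 s.f., so the result keeps min(5, 2) = 2 s.f.
Rounded to 2 significant figures: 2.9 × 10⁴ J.

2.9 × 10⁴ J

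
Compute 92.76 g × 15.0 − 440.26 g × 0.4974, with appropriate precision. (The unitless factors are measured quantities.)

1.17 × 10³ g

92.76 × 15.0 = 1391.4 → 1.39 × 10³ g (3 s.f., last digit at the 10^1 place).
440.26 × 0.4974 = 218.985324 → 219.0 g (4 s.f., last digit at the 10^-1 place).
Difference: 1172.414676 g; keep the coarser place, 10^1.
Result: 1.17 × 10³ g.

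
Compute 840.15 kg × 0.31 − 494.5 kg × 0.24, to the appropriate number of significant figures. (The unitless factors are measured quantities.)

1.4 × 10^2 kg

840.15 × 0.31 = 260.4465 → 2.6 × 10^2 kg (2 s.f., last digit at the 10^1 place).
494.5 × 0.24 = 118.68 → 1.2 × 10^2 kg (2 s.f., last digit at the 10^1 place).
Difference: 141.7665 kg; keep the coarser place, 10^1.
Result: 1.4 × 10^2 kg.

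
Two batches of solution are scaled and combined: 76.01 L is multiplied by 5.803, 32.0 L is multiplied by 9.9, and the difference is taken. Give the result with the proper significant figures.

76.01 × 5.803 = 441.08603 → 441.1 L (4 s.f., last digit at the 10^-1 place).
32.0 × 9.9 = 316.8 → 3.2 × 10^2 L (2 s.f., last digit at the 10^1 place).
Difference: 124.28603 L; keep the coarser place, 10^1.
Result: 1.2 × 10^2 L.

1.2 × 10^2 L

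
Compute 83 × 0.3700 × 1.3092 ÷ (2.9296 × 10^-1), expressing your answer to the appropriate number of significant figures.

1.4 × 10^2

83 × 0.3700 × 1.3092 ÷ (2.9296 × 10^-1) = 137.238981431…
Multiplication/division keeps the fewest significant figures: 83 → 2 s.f., 0.3700 → 4 s.f., 1.3092 → 5 s.f., 2.9296 × 10^-1 → 5 s.f.; limit is 2.
Rounded to 2 significant figures: 1.4 × 10^2.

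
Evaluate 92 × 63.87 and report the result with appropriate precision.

5.9 × 10^3

92 × 63.87 = 5876.04
Multiplication/division keeps the fewest significant figures: 92 → 2 s.f., 63.87 → 4 s.f.; limit is 2.
Rounded to 2 significant figures: 5.9 × 10^3.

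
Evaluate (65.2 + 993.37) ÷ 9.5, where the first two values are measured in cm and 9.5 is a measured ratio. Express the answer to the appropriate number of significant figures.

1.1 × 10² cm

65.2 cm + 993.37 cm = 1058.57 cm; the sum is limited to 1 decimal place (5 s.f.).
Carrying full precision, 1058.57 ÷ 9.5 = 111.428421053… cm; 9.5 has 2 s.f., so the result keeps min(5, 2) = 2 s.f.
Rounded to 2 significant figures: 1.1 × 10² cm.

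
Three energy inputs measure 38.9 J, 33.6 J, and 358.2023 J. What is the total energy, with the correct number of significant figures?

430.7 J

38.9 J + 33.6 J + 358.2023 J = 430.7023 J.
Addition/subtraction keeps the fewest decimal places: 38.9 → 1 decimal place, 33.6 → 1 decimal place, 358.2023 → 4 decimal places; limit is 1.
Rounded to 1 decimal place: 430.7 J.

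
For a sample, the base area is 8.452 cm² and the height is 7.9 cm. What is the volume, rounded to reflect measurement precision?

67 cm³

volume = 8.452 cm² × 7.9 cm = 66.7708 cm³.
8.452 has 4 significant figures; 7.9 has 2.
Division/multiplication keeps the fewest: 2 significant figures.
Rounded: 67 cm³.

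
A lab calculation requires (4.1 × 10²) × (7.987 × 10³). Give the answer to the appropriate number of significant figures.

3.3 × 10⁶

(4.1 × 10²) × (7.987 × 10³) = 3274670
Multiplication/division keeps the fewest significant figures: 4.1 × 10² → 2 s.f., 7.987 × 10³ → 4 s.f.; limit is 2.
Rounded to 2 significant figures: 3.3 × 10⁶.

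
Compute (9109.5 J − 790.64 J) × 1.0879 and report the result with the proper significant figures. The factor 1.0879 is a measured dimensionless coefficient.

9050.1 J

9109.5 J − 790.64 J = 8318.86 J; the difference is limited to 1 decimal place (5 s.f.).
Carrying full precision, 8318.86 × 1.0879 = 9050.087794 J; 1.0879 has 5 s.f., so the result keeps min(5, 5) = 5 s.f.
Rounded to 5 significant figures: 9050.1 J.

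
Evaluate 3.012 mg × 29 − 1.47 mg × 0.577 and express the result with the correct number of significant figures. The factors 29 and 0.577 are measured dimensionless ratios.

86 mg

3.012 × 29 = 87.348 → 87 mg (2 s.f., last digit at the 10^0 place).
1.47 × 0.577 = 0.84819 → 0.848 mg (3 s.f., last digit at the 10^-3 place).
Difference: 86.49981 mg; keep the coarser place, 10^0.
Result: 86 mg.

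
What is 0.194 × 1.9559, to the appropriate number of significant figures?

0.379

0.194 × 1.9559 = 0.3794446
Multiplication/division keeps the fewest significant figures: 0.194 → 3 s.f., 1.9559 → 5 s.f.; limit is 3.
Rounded to 3 significant figures: 0.379.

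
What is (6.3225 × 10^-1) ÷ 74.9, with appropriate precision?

0.00844

(6.3225 × 10^-1) ÷ 74.9 = 0.00844125500668…
Multiplication/division keeps the fewest significant figures: 6.3225 × 10^-1 → 5 s.f., 74.9 → 3 s.f.; limit is 3.
Rounded to 3 significant figures: 0.00844.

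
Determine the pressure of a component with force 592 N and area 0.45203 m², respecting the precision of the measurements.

1.31 × 10³ Pa

pressure = 592 N ÷ 0.45203 m² = 1309.64758976… Pa.
592 has 3 significant figures; 0.45203 has 5.
Division/multiplication keeps the fewest: 3 significant figures.
Rounded: 1.31 × 10³ Pa.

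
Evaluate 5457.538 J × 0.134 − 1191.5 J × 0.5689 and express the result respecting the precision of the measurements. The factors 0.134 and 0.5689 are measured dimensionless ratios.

53 J

5457.538 × 0.134 = 731.310092 → 731 J (3 s.f., last digit at the 10^0 place).
1191.5 × 0.5689 = 677.84435 → 677.8 J (4 s.f., last digit at the 10^-1 place).
Difference: 53.465742 J; keep the coarser place, 10^0.
Result: 53 J.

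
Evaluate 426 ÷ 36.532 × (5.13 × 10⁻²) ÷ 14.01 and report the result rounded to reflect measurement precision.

426 ÷ 36.532 × (5.13 × 10⁻²) ÷ 14.01 = 0.0426987714974…
Multiplication/division keeps the fewest significant figures: 426 → 3 s.f., 36.532 → 5 s.f., 5.13 × 10⁻² → 3 s.f., 14.01 → 4 s.f.; limit is 3.
Rounded to 3 significant figures: 0.0427.

0.0427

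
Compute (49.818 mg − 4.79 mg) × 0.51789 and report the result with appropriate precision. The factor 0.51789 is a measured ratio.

23.32 mg

49.818 mg − 4.79 mg = 45.028 mg; the difference is limited to 2 decimal places (4 s.f.).
Carrying full precision, 45.028 × 0.51789 = 23.31955092 mg; 0.51789 has 5 s.f., so the result keeps min(4, 5) = 4 s.f.
Rounded to 4 significant figures: 23.32 mg.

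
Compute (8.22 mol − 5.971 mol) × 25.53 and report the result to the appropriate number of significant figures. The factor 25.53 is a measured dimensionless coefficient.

57.4 mol

8.22 mol − 5.971 mol = 2.249 mol; the difference is limited to 2 decimal places (3 s.f.).
Carrying full precision, 2.249 × 25.53 = 57.41697 mol; 25.53 has 4 s.f., so the result keeps min(3, 4) = 3 s.f.
Rounded to 3 significant figures: 57.4 mol.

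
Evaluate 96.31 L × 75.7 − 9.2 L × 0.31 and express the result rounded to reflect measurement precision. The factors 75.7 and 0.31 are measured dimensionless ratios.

7.29 × 10^3 L

96.31 × 75.7 = 7290.667 → 7.29 × 10^3 L (3 s.f., last digit at the 10^1 place).
9.2 × 0.31 = 2.852 → 2.9 L (2 s.f., last digit at the 10^-1 place).
Difference: 7287.815 L; keep the coarser place, 10^1.
Result: 7.29 × 10^3 L.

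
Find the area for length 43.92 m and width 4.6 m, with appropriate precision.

2.0 × 10² m²

area = 43.92 m × 4.6 m = 202.032 m².
43.92 has 4 significant figures; 4.6 has 2.
Division/multiplication keeps the fewest: 2 significant figures.
Rounded: 2.0 × 10² m².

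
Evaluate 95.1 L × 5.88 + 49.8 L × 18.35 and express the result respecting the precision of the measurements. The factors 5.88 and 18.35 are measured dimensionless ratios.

1473 L

95.1 × 5.88 = 559.188 → 5.59 × 10^2 L (3 s.f., last digit at the 10^0 place).
49.8 × 18.35 = 913.83 → 914 L (3 s.f., last digit at the 10^0 place).
Sum: 1473.018 L; keep the coarser place, 10^0.
Result: 1473 L.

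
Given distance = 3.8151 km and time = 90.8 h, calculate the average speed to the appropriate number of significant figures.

average speed = 3.8151 km ÷ 90.8 h = 0.0420165198238… km/h.
3.8151 has 5 significant figures; 90.8 has 3.
Division/multiplication keeps the fewest: 3 significant figures.
Rounded: 4.20 × 10⁻² km/h.

4.20 × 10⁻² km/h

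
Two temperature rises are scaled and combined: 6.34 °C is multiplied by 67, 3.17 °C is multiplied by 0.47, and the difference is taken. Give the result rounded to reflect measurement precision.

6.34 × 67 = 424.78 → 4.2 × 10^2 °C (2 s.f., last digit at the 10^1 place).
3.17 × 0.47 = 1.4899 → 1.5 °C (2 s.f., last digit at the 10^-1 place).
Difference: 423.2901 °C; keep the coarser place, 10^1.
Result: 4.2 × 10^2 °C.

4.2 × 10^2 °C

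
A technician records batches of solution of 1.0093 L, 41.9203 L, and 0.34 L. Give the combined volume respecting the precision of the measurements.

1.0093 L + 41.9203 L + 0.34 L = 43.2696 L.
Addition/subtraction keeps the fewest decimal places: 1.0093 → 4 decimal places, 41.9203 → 4 decimal places, 0.34 → 2 decimal places; limit is 2.
Rounded to 2 decimal places: 43.27 L.

43.27 L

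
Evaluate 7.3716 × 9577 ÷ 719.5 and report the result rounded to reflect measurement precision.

98.12

7.3716 × 9577 ÷ 719.5 = 98.1206576789…
Multiplication/division keeps the fewest significant figures: 7.3716 → 5 s.f., 9577 → 4 s.f., 719.5 → 4 s.f.; limit is 4.
Rounded to 4 significant figures: 98.12.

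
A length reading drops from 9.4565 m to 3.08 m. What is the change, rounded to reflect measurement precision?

9.4565 m − 3.08 m = 6.3765 m.
Addition/subtraction keeps the fewest decimal places: 9.4565 → 4 decimal places, 3.08 → 2 decimal places; limit is 2.
Rounded to 2 decimal places: 6.38 m.

6.38 m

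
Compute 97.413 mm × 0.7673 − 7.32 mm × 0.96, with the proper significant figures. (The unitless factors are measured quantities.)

67.7 mm

97.413 × 0.7673 = 74.7449949 → 74.74 mm (4 s.f., last digit at the 10^-2 place).
7.32 × 0.96 = 7.0272 → 7.0 mm (2 s.f., last digit at the 10^-1 place).
Difference: 67.7177949 mm; keep the coarser place, 10^-1.
Result: 67.7 mm.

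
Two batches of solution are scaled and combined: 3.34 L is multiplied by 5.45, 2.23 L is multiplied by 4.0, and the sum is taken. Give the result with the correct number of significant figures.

27.1 L

3.34 × 5.45 = 18.203 → 18.2 L (3 s.f., last digit at the 10^-1 place).
2.23 × 4.0 = 8.92 → 8.9 L (2 s.f., last digit at the 10^-1 place).
Sum: 27.123 L; keep the coarser place, 10^-1.
Result: 27.1 L.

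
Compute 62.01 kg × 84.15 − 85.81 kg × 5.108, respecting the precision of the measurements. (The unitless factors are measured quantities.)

62.01 × 84.15 = 5218.1415 → 5218 kg (4 s.f., last digit at the 10^0 place).
85.81 × 5.108 = 438.31748 → 438.3 kg (4 s.f., last digit at the 10^-1 place).
Difference: 4779.82402 kg; keep the coarser place, 10^0.
Result: 4780. kg.

4780. kg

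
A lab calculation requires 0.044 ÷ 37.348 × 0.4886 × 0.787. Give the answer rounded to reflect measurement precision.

0.044 ÷ 37.348 × 0.4886 × 0.787 = 0.000453015979437…
Multiplication/division keeps the fewest significant figures: 0.044 → 2 s.f., 37.348 → 5 s.f., 0.4886 → 4 s.f., 0.787 → 3 s.f.; limit is 2.
Rounded to 2 significant figures: 4.5 × 10^-4.

4.5 × 10^-4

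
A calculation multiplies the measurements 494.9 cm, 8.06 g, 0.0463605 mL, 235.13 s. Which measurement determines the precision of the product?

494.9 cm → 4 s.f.; 8.06 g → 3 s.f.; 0.0463605 mL → 6 s.f.; 235.13 s → 5 s.f.
The fewest is 3 significant figures, from 8.06 g.

8.06 g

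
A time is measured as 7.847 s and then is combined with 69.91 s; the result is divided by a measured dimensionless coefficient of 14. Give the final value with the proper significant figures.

7.847 s + 69.91 s = 77.757 s; the sum is limited to 2 decimal places (4 s.f.).
Carrying full precision, 77.757 ÷ 14 = 5.55407142857… s; 14 has 2 s.f., so the result keeps min(4, 2) = 2 s.f.
Rounded to 2 significant figures: 5.6 s.

5.6 s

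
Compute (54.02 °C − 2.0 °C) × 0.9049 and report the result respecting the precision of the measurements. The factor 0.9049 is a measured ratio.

54.02 °C − 2.0 °C = 52.02 °C; the difference is limited to 1 decimal place (3 s.f.).
Carrying full precision, 52.02 × 0.9049 = 47.072898 °C; 0.9049 has 4 s.f., so the result keeps min(3, 4) = 3 s.f.
Rounded to 3 significant figures: 47.1 °C.

47.1 °C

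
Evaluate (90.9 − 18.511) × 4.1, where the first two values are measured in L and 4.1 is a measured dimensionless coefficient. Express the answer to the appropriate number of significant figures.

3.0 × 10^2 L

90.9 L − 18.511 L = 72.389 L; the difference is limited to 1 decimal place (3 s.f.).
Carrying full precision, 72.389 × 4.1 = 296.7949 L; 4.1 has 2 s.f., so the result keeps min(3, 2) = 2 s.f.
Rounded to 2 significant figures: 3.0 × 10^2 L.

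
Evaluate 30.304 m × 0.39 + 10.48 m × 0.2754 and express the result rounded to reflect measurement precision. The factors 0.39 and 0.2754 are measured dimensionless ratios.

30.304 × 0.39 = 11.81856 → 12 m (2 s.f., last digit at the 10^0 place).
10.48 × 0.2754 = 2.886192 → 2.886 m (4 s.f., last digit at the 10^-3 place).
Sum: 14.704752 m; keep the coarser place, 10^0.
Result: 15 m.

15 m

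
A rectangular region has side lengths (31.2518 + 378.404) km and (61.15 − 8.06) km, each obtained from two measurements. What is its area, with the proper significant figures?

31.2518 + 378.404 = 409.6558, limited to 3 d.p. → 6 s.f.; 61.15 − 8.06 = 53.09, limited to 2 d.p. → 4 s.f.
Carrying full precision, 409.6558 × 53.09 = 21748.626422; keep min(6, 4) = 4 s.f.
Rounded to 4 significant figures: 2.175 × 10⁴ km².

2.175 × 10⁴ km²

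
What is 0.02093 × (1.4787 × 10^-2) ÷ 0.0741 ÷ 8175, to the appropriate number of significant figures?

5.11 × 10^-7

0.02093 × (1.4787 × 10^-2) ÷ 0.0741 ÷ 8175 = 5.10908739739 × 10^-7…
Multiplication/division keeps the fewest significant figures: 0.02093 → 4 s.f., 1.4787 × 10^-2 → 5 s.f., 0.0741 → 3 s.f., 8175 → 4 s.f.; limit is 3.
Rounded to 3 significant figures: 5.11 × 10^-7.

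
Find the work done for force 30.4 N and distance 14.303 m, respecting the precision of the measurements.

work done = 30.4 N × 14.303 m = 434.8112 J.
30.4 has 3 significant figures; 14.303 has 5.
Division/multiplication keeps the fewest: 3 significant figures.
Rounded: 4.35 × 10^2 J.

4.35 × 10^2 J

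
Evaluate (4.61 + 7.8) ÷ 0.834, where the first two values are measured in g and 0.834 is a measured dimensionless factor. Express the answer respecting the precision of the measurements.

14.9 g

4.61 g + 7.8 g = 12.41 g; the sum is limited to 1 decimal place (3 s.f.).
Carrying full precision, 12.41 ÷ 0.834 = 14.8800959233… g; 0.834 has 3 s.f., so the result keeps min(3, 3) = 3 s.f.
Rounded to 3 significant figures: 14.9 g.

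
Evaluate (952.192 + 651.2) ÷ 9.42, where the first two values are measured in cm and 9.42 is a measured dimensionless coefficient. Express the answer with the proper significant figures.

1.70 × 10^2 cm

952.192 cm + 651.2 cm = 1603.392 cm; the sum is limited to 1 decimal place (5 s.f.).
Carrying full precision, 1603.392 ÷ 9.42 = 170.211464968… cm; 9.42 has 3 s.f., so the result keeps min(5, 3) = 3 s.f.
Rounded to 3 significant figures: 1.70 × 10^2 cm.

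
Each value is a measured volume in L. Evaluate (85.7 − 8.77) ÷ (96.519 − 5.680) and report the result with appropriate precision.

85.7 − 8.77 = 76.93, limited to 1 d.p. → 3 s.f.; 96.519 − 5.680 = 90.839, limited to 3 d.p. → 5 s.f.
Carrying full precision, 76.93 ÷ 90.839 = 0.846882946752…; keep min(3, 5) = 3 s.f.
Rounded to 3 significant figures: 0.847.

0.847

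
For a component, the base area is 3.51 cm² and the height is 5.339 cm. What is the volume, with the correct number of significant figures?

volume = 3.51 cm² × 5.339 cm = 18.73989 cm³.
3.51 has 3 significant figures; 5.339 has 4.
Division/multiplication keeps the fewest: 3 significant figures.
Rounded: 18.7 cm³.

18.7 cm³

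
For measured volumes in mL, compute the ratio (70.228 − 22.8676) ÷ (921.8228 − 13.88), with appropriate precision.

0.052162

70.228 − 22.8676 = 47.3604, limited to 3 d.p. → 5 s.f.; 921.8228 − 13.88 = 907.9428, limited to 2 d.p. → 5 s.f.
Carrying full precision, 47.3604 ÷ 907.9428 = 0.0521623168332…; keep min(5, 5) = 5 s.f.
Rounded to 5 significant figures: 0.052162.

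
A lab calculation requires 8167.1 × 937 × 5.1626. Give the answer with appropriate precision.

8167.1 × 937 × 5.1626 = 39507171.821…
Multiplication/division keeps the fewest significant figures: 8167.1 → 5 s.f., 937 → 3 s.f., 5.1626 → 5 s.f.; limit is 3.
Rounded to 3 significant figures: 3.95 × 10⁷.

3.95 × 10⁷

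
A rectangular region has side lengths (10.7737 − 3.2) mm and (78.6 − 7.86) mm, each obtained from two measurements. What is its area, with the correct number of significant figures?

5.4 × 10² mm²

10.7737 − 3.2 = 7.5737, limited to 1 d.p. → 2 s.f.; 78.6 − 7.86 = 70.74, limited to 1 d.p. → 3 s.f.
Carrying full precision, 7.5737 × 70.74 = 535.763538; keep min(2, 3) = 2 s.f.
Rounded to 2 significant figures: 5.4 × 10² mm².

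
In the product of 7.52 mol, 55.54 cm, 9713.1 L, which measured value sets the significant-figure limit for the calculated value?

7.52 mol

7.52 mol → 3 s.f.; 55.54 cm → 4 s.f.; 9713.1 L → 5 s.f.
The fewest is 3 significant figures, from 7.52 mol.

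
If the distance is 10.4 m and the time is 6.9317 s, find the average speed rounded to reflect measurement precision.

average speed = 10.4 m ÷ 6.9317 s = 1.50035344865… m/s.
10.4 has 3 significant figures; 6.9317 has 5.
Division/multiplication keeps the fewest: 3 significant figures.
Rounded: 1.50 m/s.

1.50 m/s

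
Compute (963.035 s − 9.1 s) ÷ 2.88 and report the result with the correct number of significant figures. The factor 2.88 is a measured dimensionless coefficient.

963.035 s − 9.1 s = 953.935 s; the difference is limited to 1 decimal place (4 s.f.).
Carrying full precision, 953.935 ÷ 2.88 = 331.227430556… s; 2.88 has 3 s.f., so the result keeps min(4, 3) = 3 s.f.
Rounded to 3 significant figures: 331 s.

331 s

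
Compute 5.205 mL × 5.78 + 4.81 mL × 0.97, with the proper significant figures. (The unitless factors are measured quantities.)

34.8 mL

5.205 × 5.78 = 30.0849 → 30.1 mL (3 s.f., last digit at the 10^-1 place).
4.81 × 0.97 = 4.6657 → 4.7 mL (2 s.f., last digit at the 10^-1 place).
Sum: 34.7506 mL; keep the coarser place, 10^-1.
Result: 34.8 mL.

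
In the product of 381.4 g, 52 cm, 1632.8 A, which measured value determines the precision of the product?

52 cm

381.4 g → 4 s.f.; 52 cm → 2 s.f.; 1632.8 A → 5 s.f.
The fewest is 2 significant figures, from 52 cm.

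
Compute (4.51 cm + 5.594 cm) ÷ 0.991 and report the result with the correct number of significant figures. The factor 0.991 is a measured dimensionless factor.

4.51 cm + 5.594 cm = 10.104 cm; the sum is limited to 2 decimal places (4 s.f.).
Carrying full precision, 10.104 ÷ 0.991 = 10.1957618567… cm; 0.991 has 3 s.f., so the result keeps min(4, 3) = 3 s.f.
Rounded to 3 significant figures: 10.2 cm.

10.2 cm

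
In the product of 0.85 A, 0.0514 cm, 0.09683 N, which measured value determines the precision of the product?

0.85 A → 2 s.f.; 0.0514 cm → 3 s.f.; 0.09683 N → 4 s.f.
The fewest is 2 significant figures, from 0.85 A.

0.85 A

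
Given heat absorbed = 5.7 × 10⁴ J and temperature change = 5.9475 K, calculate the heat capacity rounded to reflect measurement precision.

9.6 × 10³ J/K

heat capacity = 5.7 × 10⁴ J ÷ 5.9475 K = 9583.85876419… J/K.
5.7 × 10⁴ has 2 significant figures; 5.9475 has 5.
Division/multiplication keeps the fewest: 2 significant figures.
Rounded: 9.6 × 10³ J/K.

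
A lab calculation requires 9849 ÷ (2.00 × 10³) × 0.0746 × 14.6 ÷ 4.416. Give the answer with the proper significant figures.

9849 ÷ (2.00 × 10³) × 0.0746 × 14.6 ÷ 4.416 = 1.21457618207…
Multiplication/division keeps the fewest significant figures: 9849 → 4 s.f., 2.00 × 10³ → 3 s.f., 0.0746 → 3 s.f., 14.6 → 3 s.f., 4.416 → 4 s.f.; limit is 3.
Rounded to 3 significant figures: 1.21.

1.21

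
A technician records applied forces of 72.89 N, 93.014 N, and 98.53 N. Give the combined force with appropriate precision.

72.89 N + 93.014 N + 98.53 N = 264.434 N.
Addition/subtraction keeps the fewest decimal places: 72.89 → 2 decimal places, 93.014 → 3 decimal places, 98.53 → 2 decimal places; limit is 2.
Rounded to 2 decimal places: 264.43 N.

264.43 N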